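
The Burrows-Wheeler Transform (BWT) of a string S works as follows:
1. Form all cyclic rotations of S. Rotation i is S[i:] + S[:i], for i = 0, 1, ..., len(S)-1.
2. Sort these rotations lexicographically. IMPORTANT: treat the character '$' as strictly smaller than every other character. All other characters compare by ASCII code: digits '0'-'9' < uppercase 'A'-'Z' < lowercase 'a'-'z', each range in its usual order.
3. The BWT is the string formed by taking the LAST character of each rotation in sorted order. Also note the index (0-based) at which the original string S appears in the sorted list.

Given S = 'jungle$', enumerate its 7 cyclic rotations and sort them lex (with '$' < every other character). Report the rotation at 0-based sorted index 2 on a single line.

All 7 rotations (rotation i = S[i:]+S[:i]):
  rot[0] = jungle$
  rot[1] = ungle$j
  rot[2] = ngle$ju
  rot[3] = gle$jun
  rot[4] = le$jung
  rot[5] = e$jungl
  rot[6] = $jungle
Sorted (with $ < everything):
  sorted[0] = $jungle
  sorted[1] = e$jungl
  sorted[2] = gle$jun
  sorted[3] = jungle$
  sorted[4] = le$jung
  sorted[5] = ngle$ju
  sorted[6] = ungle$j
sorted[2] = gle$jun

Answer: gle$jun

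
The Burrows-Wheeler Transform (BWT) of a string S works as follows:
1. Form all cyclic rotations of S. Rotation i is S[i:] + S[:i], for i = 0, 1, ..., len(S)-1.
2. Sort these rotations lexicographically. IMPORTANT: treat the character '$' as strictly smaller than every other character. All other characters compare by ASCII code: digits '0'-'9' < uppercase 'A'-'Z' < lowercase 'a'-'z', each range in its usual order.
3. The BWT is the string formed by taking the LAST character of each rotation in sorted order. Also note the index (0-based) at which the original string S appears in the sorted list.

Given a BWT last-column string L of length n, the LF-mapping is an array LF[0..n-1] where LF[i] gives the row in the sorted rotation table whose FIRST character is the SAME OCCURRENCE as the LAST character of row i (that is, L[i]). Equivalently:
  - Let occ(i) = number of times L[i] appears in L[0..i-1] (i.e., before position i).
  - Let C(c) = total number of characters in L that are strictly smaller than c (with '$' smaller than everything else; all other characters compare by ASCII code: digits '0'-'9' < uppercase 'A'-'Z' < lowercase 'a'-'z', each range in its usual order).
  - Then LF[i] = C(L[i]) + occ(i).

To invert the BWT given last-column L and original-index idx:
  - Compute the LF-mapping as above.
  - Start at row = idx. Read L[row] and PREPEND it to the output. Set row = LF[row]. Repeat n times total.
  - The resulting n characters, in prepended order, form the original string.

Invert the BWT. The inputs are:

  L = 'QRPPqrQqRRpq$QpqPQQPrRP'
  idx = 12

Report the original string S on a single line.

LF mapping: 6 11 1 2 17 21 7 18 12 13 15 19 0 8 16 20 3 9 10 4 22 14 5
Walk LF starting at row 12, prepending L[row]:
  step 1: row=12, L[12]='$', prepend. Next row=LF[12]=0
  step 2: row=0, L[0]='Q', prepend. Next row=LF[0]=6
  step 3: row=6, L[6]='Q', prepend. Next row=LF[6]=7
  step 4: row=7, L[7]='q', prepend. Next row=LF[7]=18
  step 5: row=18, L[18]='Q', prepend. Next row=LF[18]=10
  step 6: row=10, L[10]='p', prepend. Next row=LF[10]=15
  step 7: row=15, L[15]='q', prepend. Next row=LF[15]=20
  step 8: row=20, L[20]='r', prepend. Next row=LF[20]=22
  step 9: row=22, L[22]='P', prepend. Next row=LF[22]=5
  step 10: row=5, L[5]='r', prepend. Next row=LF[5]=21
  step 11: row=21, L[21]='R', prepend. Next row=LF[21]=14
  step 12: row=14, L[14]='p', prepend. Next row=LF[14]=16
  step 13: row=16, L[16]='P', prepend. Next row=LF[16]=3
  step 14: row=3, L[3]='P', prepend. Next row=LF[3]=2
  step 15: row=2, L[2]='P', prepend. Next row=LF[2]=1
  step 16: row=1, L[1]='R', prepend. Next row=LF[1]=11
  step 17: row=11, L[11]='q', prepend. Next row=LF[11]=19
  step 18: row=19, L[19]='P', prepend. Next row=LF[19]=4
  step 19: row=4, L[4]='q', prepend. Next row=LF[4]=17
  step 20: row=17, L[17]='Q', prepend. Next row=LF[17]=9
  step 21: row=9, L[9]='R', prepend. Next row=LF[9]=13
  step 22: row=13, L[13]='Q', prepend. Next row=LF[13]=8
  step 23: row=8, L[8]='R', prepend. Next row=LF[8]=12
Reversed output: RQRQqPqRPPPpRrPrqpQqQQ$

Answer: RQRQqPqRPPPpRrPrqpQqQQ$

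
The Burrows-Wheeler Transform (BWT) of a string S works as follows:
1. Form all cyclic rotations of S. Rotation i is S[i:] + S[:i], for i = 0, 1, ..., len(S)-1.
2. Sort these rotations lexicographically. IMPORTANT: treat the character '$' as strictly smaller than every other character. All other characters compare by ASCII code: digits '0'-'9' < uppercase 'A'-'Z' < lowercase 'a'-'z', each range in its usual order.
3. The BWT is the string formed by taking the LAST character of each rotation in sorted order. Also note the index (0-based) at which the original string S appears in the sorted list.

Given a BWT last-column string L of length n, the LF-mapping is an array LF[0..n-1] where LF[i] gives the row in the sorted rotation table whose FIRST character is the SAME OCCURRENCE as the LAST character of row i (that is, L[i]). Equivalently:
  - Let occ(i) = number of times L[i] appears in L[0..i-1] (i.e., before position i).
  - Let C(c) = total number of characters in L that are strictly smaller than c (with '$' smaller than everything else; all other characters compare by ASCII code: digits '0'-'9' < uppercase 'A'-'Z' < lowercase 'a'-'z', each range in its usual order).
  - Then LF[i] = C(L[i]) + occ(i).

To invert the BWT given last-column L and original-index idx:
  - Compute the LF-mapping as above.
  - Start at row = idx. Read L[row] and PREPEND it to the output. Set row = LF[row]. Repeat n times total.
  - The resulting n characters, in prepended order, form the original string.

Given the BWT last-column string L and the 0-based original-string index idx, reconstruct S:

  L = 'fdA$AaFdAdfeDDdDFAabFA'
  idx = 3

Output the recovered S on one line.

LF mapping: 20 15 1 0 2 12 9 16 3 17 21 19 6 7 18 8 10 4 13 14 11 5
Walk LF starting at row 3, prepending L[row]:
  step 1: row=3, L[3]='$', prepend. Next row=LF[3]=0
  step 2: row=0, L[0]='f', prepend. Next row=LF[0]=20
  step 3: row=20, L[20]='F', prepend. Next row=LF[20]=11
  step 4: row=11, L[11]='e', prepend. Next row=LF[11]=19
  step 5: row=19, L[19]='b', prepend. Next row=LF[19]=14
  step 6: row=14, L[14]='d', prepend. Next row=LF[14]=18
  step 7: row=18, L[18]='a', prepend. Next row=LF[18]=13
  step 8: row=13, L[13]='D', prepend. Next row=LF[13]=7
  step 9: row=7, L[7]='d', prepend. Next row=LF[7]=16
  step 10: row=16, L[16]='F', prepend. Next row=LF[16]=10
  step 11: row=10, L[10]='f', prepend. Next row=LF[10]=21
  step 12: row=21, L[21]='A', prepend. Next row=LF[21]=5
  step 13: row=5, L[5]='a', prepend. Next row=LF[5]=12
  step 14: row=12, L[12]='D', prepend. Next row=LF[12]=6
  step 15: row=6, L[6]='F', prepend. Next row=LF[6]=9
  step 16: row=9, L[9]='d', prepend. Next row=LF[9]=17
  step 17: row=17, L[17]='A', prepend. Next row=LF[17]=4
  step 18: row=4, L[4]='A', prepend. Next row=LF[4]=2
  step 19: row=2, L[2]='A', prepend. Next row=LF[2]=1
  step 20: row=1, L[1]='d', prepend. Next row=LF[1]=15
  step 21: row=15, L[15]='D', prepend. Next row=LF[15]=8
  step 22: row=8, L[8]='A', prepend. Next row=LF[8]=3
Reversed output: ADdAAAdFDaAfFdDadbeFf$

Answer: ADdAAAdFDaAfFdDadbeFf$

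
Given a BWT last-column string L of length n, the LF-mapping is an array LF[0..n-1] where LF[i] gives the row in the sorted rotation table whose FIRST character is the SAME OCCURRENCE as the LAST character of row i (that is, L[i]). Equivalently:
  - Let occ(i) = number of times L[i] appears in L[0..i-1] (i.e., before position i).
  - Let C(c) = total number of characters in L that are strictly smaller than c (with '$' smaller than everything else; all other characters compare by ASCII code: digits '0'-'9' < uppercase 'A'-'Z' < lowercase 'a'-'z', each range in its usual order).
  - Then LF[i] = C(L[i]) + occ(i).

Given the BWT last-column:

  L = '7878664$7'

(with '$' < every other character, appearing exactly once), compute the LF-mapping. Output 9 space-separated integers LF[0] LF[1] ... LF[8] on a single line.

Answer: 4 7 5 8 2 3 1 0 6

Derivation:
Char counts: '$':1, '4':1, '6':2, '7':3, '8':2
C (first-col start): C('$')=0, C('4')=1, C('6')=2, C('7')=4, C('8')=7
L[0]='7': occ=0, LF[0]=C('7')+0=4+0=4
L[1]='8': occ=0, LF[1]=C('8')+0=7+0=7
L[2]='7': occ=1, LF[2]=C('7')+1=4+1=5
L[3]='8': occ=1, LF[3]=C('8')+1=7+1=8
L[4]='6': occ=0, LF[4]=C('6')+0=2+0=2
L[5]='6': occ=1, LF[5]=C('6')+1=2+1=3
L[6]='4': occ=0, LF[6]=C('4')+0=1+0=1
L[7]='$': occ=0, LF[7]=C('$')+0=0+0=0
L[8]='7': occ=2, LF[8]=C('7')+2=4+2=6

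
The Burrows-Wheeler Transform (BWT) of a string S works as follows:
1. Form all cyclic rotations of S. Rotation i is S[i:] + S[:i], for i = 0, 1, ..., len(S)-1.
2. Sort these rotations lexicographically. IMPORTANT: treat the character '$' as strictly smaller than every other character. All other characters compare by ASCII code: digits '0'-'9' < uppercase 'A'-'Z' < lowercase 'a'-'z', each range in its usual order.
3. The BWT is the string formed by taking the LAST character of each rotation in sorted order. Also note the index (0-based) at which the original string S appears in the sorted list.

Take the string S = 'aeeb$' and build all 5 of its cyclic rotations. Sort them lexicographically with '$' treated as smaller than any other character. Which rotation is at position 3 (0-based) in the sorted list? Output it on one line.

All 5 rotations (rotation i = S[i:]+S[:i]):
  rot[0] = aeeb$
  rot[1] = eeb$a
  rot[2] = eb$ae
  rot[3] = b$aee
  rot[4] = $aeeb
Sorted (with $ < everything):
  sorted[0] = $aeeb
  sorted[1] = aeeb$
  sorted[2] = b$aee
  sorted[3] = eb$ae
  sorted[4] = eeb$a
sorted[3] = eb$ae

Answer: eb$ae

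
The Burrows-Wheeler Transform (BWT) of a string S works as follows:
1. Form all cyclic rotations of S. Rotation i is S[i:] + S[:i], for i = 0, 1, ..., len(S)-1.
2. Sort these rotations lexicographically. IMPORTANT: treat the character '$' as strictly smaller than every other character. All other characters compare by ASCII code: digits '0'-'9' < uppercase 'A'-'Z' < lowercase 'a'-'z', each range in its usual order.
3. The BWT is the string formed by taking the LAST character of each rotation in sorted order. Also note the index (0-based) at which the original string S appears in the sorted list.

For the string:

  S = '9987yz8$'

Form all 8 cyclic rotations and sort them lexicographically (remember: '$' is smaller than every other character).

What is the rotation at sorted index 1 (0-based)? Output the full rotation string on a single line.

Answer: 7yz8$998

Derivation:
All 8 rotations (rotation i = S[i:]+S[:i]):
  rot[0] = 9987yz8$
  rot[1] = 987yz8$9
  rot[2] = 87yz8$99
  rot[3] = 7yz8$998
  rot[4] = yz8$9987
  rot[5] = z8$9987y
  rot[6] = 8$9987yz
  rot[7] = $9987yz8
Sorted (with $ < everything):
  sorted[0] = $9987yz8
  sorted[1] = 7yz8$998
  sorted[2] = 8$9987yz
  sorted[3] = 87yz8$99
  sorted[4] = 987yz8$9
  sorted[5] = 9987yz8$
  sorted[6] = yz8$9987
  sorted[7] = z8$9987y
sorted[1] = 7yz8$998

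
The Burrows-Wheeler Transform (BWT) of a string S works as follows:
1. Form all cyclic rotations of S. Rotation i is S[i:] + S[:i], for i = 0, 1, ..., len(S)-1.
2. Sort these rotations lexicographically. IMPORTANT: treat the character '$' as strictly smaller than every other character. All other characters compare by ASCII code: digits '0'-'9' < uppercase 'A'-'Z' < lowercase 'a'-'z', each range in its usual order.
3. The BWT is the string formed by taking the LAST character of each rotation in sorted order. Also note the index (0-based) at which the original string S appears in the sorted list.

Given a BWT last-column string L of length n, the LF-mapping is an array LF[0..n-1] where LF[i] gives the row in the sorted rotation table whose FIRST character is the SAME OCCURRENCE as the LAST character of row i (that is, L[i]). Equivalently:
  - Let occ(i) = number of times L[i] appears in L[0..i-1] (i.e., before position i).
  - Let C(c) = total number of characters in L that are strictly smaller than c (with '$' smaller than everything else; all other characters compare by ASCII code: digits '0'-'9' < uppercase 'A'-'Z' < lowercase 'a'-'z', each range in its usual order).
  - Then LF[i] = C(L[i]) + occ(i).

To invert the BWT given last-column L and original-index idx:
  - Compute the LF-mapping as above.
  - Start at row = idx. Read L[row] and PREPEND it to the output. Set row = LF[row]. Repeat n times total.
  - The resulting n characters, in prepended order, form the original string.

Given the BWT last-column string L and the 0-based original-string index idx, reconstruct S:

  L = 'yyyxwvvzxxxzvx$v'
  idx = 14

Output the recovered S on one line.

LF mapping: 11 12 13 6 5 1 2 14 7 8 9 15 3 10 0 4
Walk LF starting at row 14, prepending L[row]:
  step 1: row=14, L[14]='$', prepend. Next row=LF[14]=0
  step 2: row=0, L[0]='y', prepend. Next row=LF[0]=11
  step 3: row=11, L[11]='z', prepend. Next row=LF[11]=15
  step 4: row=15, L[15]='v', prepend. Next row=LF[15]=4
  step 5: row=4, L[4]='w', prepend. Next row=LF[4]=5
  step 6: row=5, L[5]='v', prepend. Next row=LF[5]=1
  step 7: row=1, L[1]='y', prepend. Next row=LF[1]=12
  step 8: row=12, L[12]='v', prepend. Next row=LF[12]=3
  step 9: row=3, L[3]='x', prepend. Next row=LF[3]=6
  step 10: row=6, L[6]='v', prepend. Next row=LF[6]=2
  step 11: row=2, L[2]='y', prepend. Next row=LF[2]=13
  step 12: row=13, L[13]='x', prepend. Next row=LF[13]=10
  step 13: row=10, L[10]='x', prepend. Next row=LF[10]=9
  step 14: row=9, L[9]='x', prepend. Next row=LF[9]=8
  step 15: row=8, L[8]='x', prepend. Next row=LF[8]=7
  step 16: row=7, L[7]='z', prepend. Next row=LF[7]=14
Reversed output: zxxxxyvxvyvwvzy$

Answer: zxxxxyvxvyvwvzy$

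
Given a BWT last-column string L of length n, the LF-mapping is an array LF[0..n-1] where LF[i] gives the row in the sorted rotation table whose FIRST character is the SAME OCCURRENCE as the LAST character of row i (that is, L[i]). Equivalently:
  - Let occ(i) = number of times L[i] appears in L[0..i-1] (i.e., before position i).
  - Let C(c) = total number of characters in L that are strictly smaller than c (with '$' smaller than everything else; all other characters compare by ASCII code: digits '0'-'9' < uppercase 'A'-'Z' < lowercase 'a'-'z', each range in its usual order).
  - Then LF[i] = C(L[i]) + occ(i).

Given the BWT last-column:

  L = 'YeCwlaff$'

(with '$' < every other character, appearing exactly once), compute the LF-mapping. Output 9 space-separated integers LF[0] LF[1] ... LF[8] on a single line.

Answer: 2 4 1 8 7 3 5 6 0

Derivation:
Char counts: '$':1, 'C':1, 'Y':1, 'a':1, 'e':1, 'f':2, 'l':1, 'w':1
C (first-col start): C('$')=0, C('C')=1, C('Y')=2, C('a')=3, C('e')=4, C('f')=5, C('l')=7, C('w')=8
L[0]='Y': occ=0, LF[0]=C('Y')+0=2+0=2
L[1]='e': occ=0, LF[1]=C('e')+0=4+0=4
L[2]='C': occ=0, LF[2]=C('C')+0=1+0=1
L[3]='w': occ=0, LF[3]=C('w')+0=8+0=8
L[4]='l': occ=0, LF[4]=C('l')+0=7+0=7
L[5]='a': occ=0, LF[5]=C('a')+0=3+0=3
L[6]='f': occ=0, LF[6]=C('f')+0=5+0=5
L[7]='f': occ=1, LF[7]=C('f')+1=5+1=6
L[8]='$': occ=0, LF[8]=C('$')+0=0+0=0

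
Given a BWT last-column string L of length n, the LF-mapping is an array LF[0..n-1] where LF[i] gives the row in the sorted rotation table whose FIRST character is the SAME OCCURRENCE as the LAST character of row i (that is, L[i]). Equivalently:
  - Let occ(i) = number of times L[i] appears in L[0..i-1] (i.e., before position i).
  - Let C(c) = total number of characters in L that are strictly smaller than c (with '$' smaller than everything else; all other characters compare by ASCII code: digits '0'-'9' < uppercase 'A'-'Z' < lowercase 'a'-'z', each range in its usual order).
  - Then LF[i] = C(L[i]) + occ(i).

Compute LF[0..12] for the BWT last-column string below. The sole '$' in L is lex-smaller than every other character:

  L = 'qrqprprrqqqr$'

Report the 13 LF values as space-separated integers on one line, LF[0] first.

Char counts: '$':1, 'p':2, 'q':5, 'r':5
C (first-col start): C('$')=0, C('p')=1, C('q')=3, C('r')=8
L[0]='q': occ=0, LF[0]=C('q')+0=3+0=3
L[1]='r': occ=0, LF[1]=C('r')+0=8+0=8
L[2]='q': occ=1, LF[2]=C('q')+1=3+1=4
L[3]='p': occ=0, LF[3]=C('p')+0=1+0=1
L[4]='r': occ=1, LF[4]=C('r')+1=8+1=9
L[5]='p': occ=1, LF[5]=C('p')+1=1+1=2
L[6]='r': occ=2, LF[6]=C('r')+2=8+2=10
L[7]='r': occ=3, LF[7]=C('r')+3=8+3=11
L[8]='q': occ=2, LF[8]=C('q')+2=3+2=5
L[9]='q': occ=3, LF[9]=C('q')+3=3+3=6
L[10]='q': occ=4, LF[10]=C('q')+4=3+4=7
L[11]='r': occ=4, LF[11]=C('r')+4=8+4=12
L[12]='$': occ=0, LF[12]=C('$')+0=0+0=0

Answer: 3 8 4 1 9 2 10 11 5 6 7 12 0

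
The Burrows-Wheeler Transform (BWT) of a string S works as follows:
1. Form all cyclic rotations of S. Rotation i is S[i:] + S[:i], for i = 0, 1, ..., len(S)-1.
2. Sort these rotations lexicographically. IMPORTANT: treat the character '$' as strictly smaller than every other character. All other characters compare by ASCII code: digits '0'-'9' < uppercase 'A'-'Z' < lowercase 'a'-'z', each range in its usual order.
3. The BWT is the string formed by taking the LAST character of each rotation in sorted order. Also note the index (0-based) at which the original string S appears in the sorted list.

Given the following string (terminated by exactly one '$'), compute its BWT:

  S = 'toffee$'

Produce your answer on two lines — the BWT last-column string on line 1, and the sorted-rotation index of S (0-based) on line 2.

All 7 rotations (rotation i = S[i:]+S[:i]):
  rot[0] = toffee$
  rot[1] = offee$t
  rot[2] = ffee$to
  rot[3] = fee$tof
  rot[4] = ee$toff
  rot[5] = e$toffe
  rot[6] = $toffee
Sorted (with $ < everything):
  sorted[0] = $toffee  (last char: 'e')
  sorted[1] = e$toffe  (last char: 'e')
  sorted[2] = ee$toff  (last char: 'f')
  sorted[3] = fee$tof  (last char: 'f')
  sorted[4] = ffee$to  (last char: 'o')
  sorted[5] = offee$t  (last char: 't')
  sorted[6] = toffee$  (last char: '$')
Last column: eeffot$
Original string S is at sorted index 6

Answer: eeffot$
6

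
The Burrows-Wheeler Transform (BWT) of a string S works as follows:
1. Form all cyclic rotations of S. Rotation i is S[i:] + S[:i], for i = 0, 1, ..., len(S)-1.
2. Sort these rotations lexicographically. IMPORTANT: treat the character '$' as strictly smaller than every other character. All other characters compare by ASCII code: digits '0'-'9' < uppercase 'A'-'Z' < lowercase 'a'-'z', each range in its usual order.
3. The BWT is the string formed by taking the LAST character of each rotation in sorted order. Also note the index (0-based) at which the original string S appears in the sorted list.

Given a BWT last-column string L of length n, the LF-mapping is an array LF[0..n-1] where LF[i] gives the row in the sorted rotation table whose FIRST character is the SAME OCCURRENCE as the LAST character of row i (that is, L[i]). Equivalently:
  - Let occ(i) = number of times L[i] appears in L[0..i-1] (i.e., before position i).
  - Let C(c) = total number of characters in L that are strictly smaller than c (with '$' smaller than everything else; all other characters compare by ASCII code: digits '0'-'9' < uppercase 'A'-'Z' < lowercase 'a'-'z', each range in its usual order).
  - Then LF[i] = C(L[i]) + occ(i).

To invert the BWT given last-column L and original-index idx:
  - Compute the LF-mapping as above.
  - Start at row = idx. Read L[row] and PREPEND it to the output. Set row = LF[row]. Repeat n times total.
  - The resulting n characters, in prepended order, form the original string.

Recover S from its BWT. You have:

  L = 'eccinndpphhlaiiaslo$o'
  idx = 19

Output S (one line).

LF mapping: 6 3 4 9 14 15 5 18 19 7 8 12 1 10 11 2 20 13 16 0 17
Walk LF starting at row 19, prepending L[row]:
  step 1: row=19, L[19]='$', prepend. Next row=LF[19]=0
  step 2: row=0, L[0]='e', prepend. Next row=LF[0]=6
  step 3: row=6, L[6]='d', prepend. Next row=LF[6]=5
  step 4: row=5, L[5]='n', prepend. Next row=LF[5]=15
  step 5: row=15, L[15]='a', prepend. Next row=LF[15]=2
  step 6: row=2, L[2]='c', prepend. Next row=LF[2]=4
  step 7: row=4, L[4]='n', prepend. Next row=LF[4]=14
  step 8: row=14, L[14]='i', prepend. Next row=LF[14]=11
  step 9: row=11, L[11]='l', prepend. Next row=LF[11]=12
  step 10: row=12, L[12]='a', prepend. Next row=LF[12]=1
  step 11: row=1, L[1]='c', prepend. Next row=LF[1]=3
  step 12: row=3, L[3]='i', prepend. Next row=LF[3]=9
  step 13: row=9, L[9]='h', prepend. Next row=LF[9]=7
  step 14: row=7, L[7]='p', prepend. Next row=LF[7]=18
  step 15: row=18, L[18]='o', prepend. Next row=LF[18]=16
  step 16: row=16, L[16]='s', prepend. Next row=LF[16]=20
  step 17: row=20, L[20]='o', prepend. Next row=LF[20]=17
  step 18: row=17, L[17]='l', prepend. Next row=LF[17]=13
  step 19: row=13, L[13]='i', prepend. Next row=LF[13]=10
  step 20: row=10, L[10]='h', prepend. Next row=LF[10]=8
  step 21: row=8, L[8]='p', prepend. Next row=LF[8]=19
Reversed output: philosophicalincande$

Answer: philosophicalincande$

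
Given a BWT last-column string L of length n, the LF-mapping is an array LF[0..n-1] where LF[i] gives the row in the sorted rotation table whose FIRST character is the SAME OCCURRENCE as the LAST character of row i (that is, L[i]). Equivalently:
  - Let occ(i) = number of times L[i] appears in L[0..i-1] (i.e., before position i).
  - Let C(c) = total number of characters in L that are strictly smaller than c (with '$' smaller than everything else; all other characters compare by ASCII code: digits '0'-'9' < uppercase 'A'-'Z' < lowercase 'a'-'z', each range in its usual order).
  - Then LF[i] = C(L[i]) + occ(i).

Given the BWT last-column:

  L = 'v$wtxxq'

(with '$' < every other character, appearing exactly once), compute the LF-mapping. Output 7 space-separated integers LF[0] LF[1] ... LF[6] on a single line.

Answer: 3 0 4 2 5 6 1

Derivation:
Char counts: '$':1, 'q':1, 't':1, 'v':1, 'w':1, 'x':2
C (first-col start): C('$')=0, C('q')=1, C('t')=2, C('v')=3, C('w')=4, C('x')=5
L[0]='v': occ=0, LF[0]=C('v')+0=3+0=3
L[1]='$': occ=0, LF[1]=C('$')+0=0+0=0
L[2]='w': occ=0, LF[2]=C('w')+0=4+0=4
L[3]='t': occ=0, LF[3]=C('t')+0=2+0=2
L[4]='x': occ=0, LF[4]=C('x')+0=5+0=5
L[5]='x': occ=1, LF[5]=C('x')+1=5+1=6
L[6]='q': occ=0, LF[6]=C('q')+0=1+0=1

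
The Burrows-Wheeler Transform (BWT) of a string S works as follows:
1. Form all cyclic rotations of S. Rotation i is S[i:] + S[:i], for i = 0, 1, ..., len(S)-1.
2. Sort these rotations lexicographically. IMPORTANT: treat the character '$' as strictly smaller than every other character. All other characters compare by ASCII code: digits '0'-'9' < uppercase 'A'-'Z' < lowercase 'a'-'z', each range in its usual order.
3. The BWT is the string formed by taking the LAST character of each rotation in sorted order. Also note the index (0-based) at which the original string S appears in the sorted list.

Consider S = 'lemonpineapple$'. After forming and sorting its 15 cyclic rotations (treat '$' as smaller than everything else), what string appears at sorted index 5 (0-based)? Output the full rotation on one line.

Answer: ineapple$lemonp

Derivation:
All 15 rotations (rotation i = S[i:]+S[:i]):
  rot[0] = lemonpineapple$
  rot[1] = emonpineapple$l
  rot[2] = monpineapple$le
  rot[3] = onpineapple$lem
  rot[4] = npineapple$lemo
  rot[5] = pineapple$lemon
  rot[6] = ineapple$lemonp
  rot[7] = neapple$lemonpi
  rot[8] = eapple$lemonpin
  rot[9] = apple$lemonpine
  rot[10] = pple$lemonpinea
  rot[11] = ple$lemonpineap
  rot[12] = le$lemonpineapp
  rot[13] = e$lemonpineappl
  rot[14] = $lemonpineapple
Sorted (with $ < everything):
  sorted[0] = $lemonpineapple
  sorted[1] = apple$lemonpine
  sorted[2] = e$lemonpineappl
  sorted[3] = eapple$lemonpin
  sorted[4] = emonpineapple$l
  sorted[5] = ineapple$lemonp
  sorted[6] = le$lemonpineapp
  sorted[7] = lemonpineapple$
  sorted[8] = monpineapple$le
  sorted[9] = neapple$lemonpi
  sorted[10] = npineapple$lemo
  sorted[11] = onpineapple$lem
  sorted[12] = pineapple$lemon
  sorted[13] = ple$lemonpineap
  sorted[14] = pple$lemonpinea
sorted[5] = ineapple$lemonp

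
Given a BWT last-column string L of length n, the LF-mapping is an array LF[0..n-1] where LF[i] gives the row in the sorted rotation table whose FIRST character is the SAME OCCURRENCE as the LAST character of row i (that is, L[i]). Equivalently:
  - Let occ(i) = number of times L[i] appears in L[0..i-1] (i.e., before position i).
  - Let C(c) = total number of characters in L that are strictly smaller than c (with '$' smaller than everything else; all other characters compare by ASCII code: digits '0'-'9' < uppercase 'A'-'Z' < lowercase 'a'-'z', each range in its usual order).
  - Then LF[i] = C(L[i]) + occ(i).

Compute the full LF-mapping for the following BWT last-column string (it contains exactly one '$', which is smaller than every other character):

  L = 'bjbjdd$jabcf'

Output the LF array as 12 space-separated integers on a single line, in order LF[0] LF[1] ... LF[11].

Char counts: '$':1, 'a':1, 'b':3, 'c':1, 'd':2, 'f':1, 'j':3
C (first-col start): C('$')=0, C('a')=1, C('b')=2, C('c')=5, C('d')=6, C('f')=8, C('j')=9
L[0]='b': occ=0, LF[0]=C('b')+0=2+0=2
L[1]='j': occ=0, LF[1]=C('j')+0=9+0=9
L[2]='b': occ=1, LF[2]=C('b')+1=2+1=3
L[3]='j': occ=1, LF[3]=C('j')+1=9+1=10
L[4]='d': occ=0, LF[4]=C('d')+0=6+0=6
L[5]='d': occ=1, LF[5]=C('d')+1=6+1=7
L[6]='$': occ=0, LF[6]=C('$')+0=0+0=0
L[7]='j': occ=2, LF[7]=C('j')+2=9+2=11
L[8]='a': occ=0, LF[8]=C('a')+0=1+0=1
L[9]='b': occ=2, LF[9]=C('b')+2=2+2=4
L[10]='c': occ=0, LF[10]=C('c')+0=5+0=5
L[11]='f': occ=0, LF[11]=C('f')+0=8+0=8

Answer: 2 9 3 10 6 7 0 11 1 4 5 8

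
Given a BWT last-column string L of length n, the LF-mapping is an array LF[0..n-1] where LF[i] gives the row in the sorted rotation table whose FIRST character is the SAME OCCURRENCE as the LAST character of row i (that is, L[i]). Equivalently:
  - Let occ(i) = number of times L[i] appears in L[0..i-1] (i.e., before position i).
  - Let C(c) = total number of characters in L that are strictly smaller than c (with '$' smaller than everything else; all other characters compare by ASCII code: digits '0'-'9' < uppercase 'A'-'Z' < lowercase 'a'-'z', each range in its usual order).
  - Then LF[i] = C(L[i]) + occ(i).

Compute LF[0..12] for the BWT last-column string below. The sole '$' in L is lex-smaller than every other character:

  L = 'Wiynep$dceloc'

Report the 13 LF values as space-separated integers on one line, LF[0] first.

Char counts: '$':1, 'W':1, 'c':2, 'd':1, 'e':2, 'i':1, 'l':1, 'n':1, 'o':1, 'p':1, 'y':1
C (first-col start): C('$')=0, C('W')=1, C('c')=2, C('d')=4, C('e')=5, C('i')=7, C('l')=8, C('n')=9, C('o')=10, C('p')=11, C('y')=12
L[0]='W': occ=0, LF[0]=C('W')+0=1+0=1
L[1]='i': occ=0, LF[1]=C('i')+0=7+0=7
L[2]='y': occ=0, LF[2]=C('y')+0=12+0=12
L[3]='n': occ=0, LF[3]=C('n')+0=9+0=9
L[4]='e': occ=0, LF[4]=C('e')+0=5+0=5
L[5]='p': occ=0, LF[5]=C('p')+0=11+0=11
L[6]='$': occ=0, LF[6]=C('$')+0=0+0=0
L[7]='d': occ=0, LF[7]=C('d')+0=4+0=4
L[8]='c': occ=0, LF[8]=C('c')+0=2+0=2
L[9]='e': occ=1, LF[9]=C('e')+1=5+1=6
L[10]='l': occ=0, LF[10]=C('l')+0=8+0=8
L[11]='o': occ=0, LF[11]=C('o')+0=10+0=10
L[12]='c': occ=1, LF[12]=C('c')+1=2+1=3

Answer: 1 7 12 9 5 11 0 4 2 6 8 10 3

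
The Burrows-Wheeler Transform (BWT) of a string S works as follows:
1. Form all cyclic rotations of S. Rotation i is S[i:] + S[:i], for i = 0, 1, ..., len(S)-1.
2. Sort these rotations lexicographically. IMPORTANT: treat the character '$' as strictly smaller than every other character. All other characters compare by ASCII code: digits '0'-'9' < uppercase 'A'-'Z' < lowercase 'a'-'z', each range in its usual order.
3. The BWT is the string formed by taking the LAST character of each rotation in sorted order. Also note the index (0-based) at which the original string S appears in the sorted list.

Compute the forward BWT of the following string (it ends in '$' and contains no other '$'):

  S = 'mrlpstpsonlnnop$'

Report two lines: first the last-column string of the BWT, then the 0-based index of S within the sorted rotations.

All 16 rotations (rotation i = S[i:]+S[:i]):
  rot[0] = mrlpstpsonlnnop$
  rot[1] = rlpstpsonlnnop$m
  rot[2] = lpstpsonlnnop$mr
  rot[3] = pstpsonlnnop$mrl
  rot[4] = stpsonlnnop$mrlp
  rot[5] = tpsonlnnop$mrlps
  rot[6] = psonlnnop$mrlpst
  rot[7] = sonlnnop$mrlpstp
  rot[8] = onlnnop$mrlpstps
  rot[9] = nlnnop$mrlpstpso
  rot[10] = lnnop$mrlpstpson
  rot[11] = nnop$mrlpstpsonl
  rot[12] = nop$mrlpstpsonln
  rot[13] = op$mrlpstpsonlnn
  rot[14] = p$mrlpstpsonlnno
  rot[15] = $mrlpstpsonlnnop
Sorted (with $ < everything):
  sorted[0] = $mrlpstpsonlnnop  (last char: 'p')
  sorted[1] = lnnop$mrlpstpson  (last char: 'n')
  sorted[2] = lpstpsonlnnop$mr  (last char: 'r')
  sorted[3] = mrlpstpsonlnnop$  (last char: '$')
  sorted[4] = nlnnop$mrlpstpso  (last char: 'o')
  sorted[5] = nnop$mrlpstpsonl  (last char: 'l')
  sorted[6] = nop$mrlpstpsonln  (last char: 'n')
  sorted[7] = onlnnop$mrlpstps  (last char: 's')
  sorted[8] = op$mrlpstpsonlnn  (last char: 'n')
  sorted[9] = p$mrlpstpsonlnno  (last char: 'o')
  sorted[10] = psonlnnop$mrlpst  (last char: 't')
  sorted[11] = pstpsonlnnop$mrl  (last char: 'l')
  sorted[12] = rlpstpsonlnnop$m  (last char: 'm')
  sorted[13] = sonlnnop$mrlpstp  (last char: 'p')
  sorted[14] = stpsonlnnop$mrlp  (last char: 'p')
  sorted[15] = tpsonlnnop$mrlps  (last char: 's')
Last column: pnr$olnsnotlmpps
Original string S is at sorted index 3

Answer: pnr$olnsnotlmpps
3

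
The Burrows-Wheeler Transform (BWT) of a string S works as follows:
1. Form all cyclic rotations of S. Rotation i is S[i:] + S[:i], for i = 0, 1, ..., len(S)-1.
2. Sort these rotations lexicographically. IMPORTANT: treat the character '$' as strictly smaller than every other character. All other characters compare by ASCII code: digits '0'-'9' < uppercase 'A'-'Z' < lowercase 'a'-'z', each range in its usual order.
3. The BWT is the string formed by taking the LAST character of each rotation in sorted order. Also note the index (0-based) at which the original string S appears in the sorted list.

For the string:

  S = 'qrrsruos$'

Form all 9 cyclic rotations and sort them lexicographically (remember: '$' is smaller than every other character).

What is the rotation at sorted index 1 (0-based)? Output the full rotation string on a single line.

All 9 rotations (rotation i = S[i:]+S[:i]):
  rot[0] = qrrsruos$
  rot[1] = rrsruos$q
  rot[2] = rsruos$qr
  rot[3] = sruos$qrr
  rot[4] = ruos$qrrs
  rot[5] = uos$qrrsr
  rot[6] = os$qrrsru
  rot[7] = s$qrrsruo
  rot[8] = $qrrsruos
Sorted (with $ < everything):
  sorted[0] = $qrrsruos
  sorted[1] = os$qrrsru
  sorted[2] = qrrsruos$
  sorted[3] = rrsruos$q
  sorted[4] = rsruos$qr
  sorted[5] = ruos$qrrs
  sorted[6] = s$qrrsruo
  sorted[7] = sruos$qrr
  sorted[8] = uos$qrrsr
sorted[1] = os$qrrsru

Answer: os$qrrsru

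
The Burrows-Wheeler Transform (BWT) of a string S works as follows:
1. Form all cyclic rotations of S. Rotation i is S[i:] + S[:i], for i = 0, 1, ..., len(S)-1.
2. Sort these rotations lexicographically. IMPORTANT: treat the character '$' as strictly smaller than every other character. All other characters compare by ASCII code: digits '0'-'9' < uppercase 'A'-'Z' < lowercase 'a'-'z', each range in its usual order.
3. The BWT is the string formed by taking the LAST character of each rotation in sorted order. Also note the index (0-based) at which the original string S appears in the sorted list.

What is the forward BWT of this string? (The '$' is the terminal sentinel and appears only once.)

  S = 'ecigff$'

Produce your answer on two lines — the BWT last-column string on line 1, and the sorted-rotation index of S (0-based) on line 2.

All 7 rotations (rotation i = S[i:]+S[:i]):
  rot[0] = ecigff$
  rot[1] = cigff$e
  rot[2] = igff$ec
  rot[3] = gff$eci
  rot[4] = ff$ecig
  rot[5] = f$ecigf
  rot[6] = $ecigff
Sorted (with $ < everything):
  sorted[0] = $ecigff  (last char: 'f')
  sorted[1] = cigff$e  (last char: 'e')
  sorted[2] = ecigff$  (last char: '$')
  sorted[3] = f$ecigf  (last char: 'f')
  sorted[4] = ff$ecig  (last char: 'g')
  sorted[5] = gff$eci  (last char: 'i')
  sorted[6] = igff$ec  (last char: 'c')
Last column: fe$fgic
Original string S is at sorted index 2

Answer: fe$fgic
2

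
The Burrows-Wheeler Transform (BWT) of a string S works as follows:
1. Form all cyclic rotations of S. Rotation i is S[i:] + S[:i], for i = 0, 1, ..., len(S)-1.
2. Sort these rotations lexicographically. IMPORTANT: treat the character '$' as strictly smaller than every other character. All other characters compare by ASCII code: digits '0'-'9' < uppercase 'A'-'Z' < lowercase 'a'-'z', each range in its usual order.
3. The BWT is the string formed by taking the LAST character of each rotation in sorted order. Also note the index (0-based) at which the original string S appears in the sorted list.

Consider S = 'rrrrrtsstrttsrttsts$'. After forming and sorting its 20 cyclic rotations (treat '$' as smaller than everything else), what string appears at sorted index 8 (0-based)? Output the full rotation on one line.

All 20 rotations (rotation i = S[i:]+S[:i]):
  rot[0] = rrrrrtsstrttsrttsts$
  rot[1] = rrrrtsstrttsrttsts$r
  rot[2] = rrrtsstrttsrttsts$rr
  rot[3] = rrtsstrttsrttsts$rrr
  rot[4] = rtsstrttsrttsts$rrrr
  rot[5] = tsstrttsrttsts$rrrrr
  rot[6] = sstrttsrttsts$rrrrrt
  rot[7] = strttsrttsts$rrrrrts
  rot[8] = trttsrttsts$rrrrrtss
  rot[9] = rttsrttsts$rrrrrtsst
  rot[10] = ttsrttsts$rrrrrtsstr
  rot[11] = tsrttsts$rrrrrtsstrt
  rot[12] = srttsts$rrrrrtsstrtt
  rot[13] = rttsts$rrrrrtsstrtts
  rot[14] = ttsts$rrrrrtsstrttsr
  rot[15] = tsts$rrrrrtsstrttsrt
  rot[16] = sts$rrrrrtsstrttsrtt
  rot[17] = ts$rrrrrtsstrttsrtts
  rot[18] = s$rrrrrtsstrttsrttst
  rot[19] = $rrrrrtsstrttsrttsts
Sorted (with $ < everything):
  sorted[0] = $rrrrrtsstrttsrttsts
  sorted[1] = rrrrrtsstrttsrttsts$
  sorted[2] = rrrrtsstrttsrttsts$r
  sorted[3] = rrrtsstrttsrttsts$rr
  sorted[4] = rrtsstrttsrttsts$rrr
  sorted[5] = rtsstrttsrttsts$rrrr
  sorted[6] = rttsrttsts$rrrrrtsst
  sorted[7] = rttsts$rrrrrtsstrtts
  sorted[8] = s$rrrrrtsstrttsrttst
  sorted[9] = srttsts$rrrrrtsstrtt
  sorted[10] = sstrttsrttsts$rrrrrt
  sorted[11] = strttsrttsts$rrrrrts
  sorted[12] = sts$rrrrrtsstrttsrtt
  sorted[13] = trttsrttsts$rrrrrtss
  sorted[14] = ts$rrrrrtsstrttsrtts
  sorted[15] = tsrttsts$rrrrrtsstrt
  sorted[16] = tsstrttsrttsts$rrrrr
  sorted[17] = tsts$rrrrrtsstrttsrt
  sorted[18] = ttsrttsts$rrrrrtsstr
  sorted[19] = ttsts$rrrrrtsstrttsr
sorted[8] = s$rrrrrtsstrttsrttst

Answer: s$rrrrrtsstrttsrttst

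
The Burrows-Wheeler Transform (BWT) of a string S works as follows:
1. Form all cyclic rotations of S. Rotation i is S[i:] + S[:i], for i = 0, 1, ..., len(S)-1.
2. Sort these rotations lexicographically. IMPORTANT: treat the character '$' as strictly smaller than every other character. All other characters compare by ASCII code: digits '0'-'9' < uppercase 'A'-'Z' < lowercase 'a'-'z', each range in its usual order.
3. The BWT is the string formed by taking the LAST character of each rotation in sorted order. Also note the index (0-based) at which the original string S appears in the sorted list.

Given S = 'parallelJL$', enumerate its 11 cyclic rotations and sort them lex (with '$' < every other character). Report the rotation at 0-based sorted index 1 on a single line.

Answer: JL$parallel

Derivation:
All 11 rotations (rotation i = S[i:]+S[:i]):
  rot[0] = parallelJL$
  rot[1] = arallelJL$p
  rot[2] = rallelJL$pa
  rot[3] = allelJL$par
  rot[4] = llelJL$para
  rot[5] = lelJL$paral
  rot[6] = elJL$parall
  rot[7] = lJL$paralle
  rot[8] = JL$parallel
  rot[9] = L$parallelJ
  rot[10] = $parallelJL
Sorted (with $ < everything):
  sorted[0] = $parallelJL
  sorted[1] = JL$parallel
  sorted[2] = L$parallelJ
  sorted[3] = allelJL$par
  sorted[4] = arallelJL$p
  sorted[5] = elJL$parall
  sorted[6] = lJL$paralle
  sorted[7] = lelJL$paral
  sorted[8] = llelJL$para
  sorted[9] = parallelJL$
  sorted[10] = rallelJL$pa
sorted[1] = JL$parallel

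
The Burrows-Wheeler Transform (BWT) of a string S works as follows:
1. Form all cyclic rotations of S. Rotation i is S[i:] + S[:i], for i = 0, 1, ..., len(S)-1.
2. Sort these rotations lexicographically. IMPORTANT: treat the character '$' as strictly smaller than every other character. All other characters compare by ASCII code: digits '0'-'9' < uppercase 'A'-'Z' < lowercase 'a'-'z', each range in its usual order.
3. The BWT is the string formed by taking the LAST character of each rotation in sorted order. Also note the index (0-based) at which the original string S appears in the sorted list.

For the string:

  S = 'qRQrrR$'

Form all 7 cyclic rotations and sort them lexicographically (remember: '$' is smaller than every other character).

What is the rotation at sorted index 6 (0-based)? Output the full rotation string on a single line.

Answer: rrR$qRQ

Derivation:
All 7 rotations (rotation i = S[i:]+S[:i]):
  rot[0] = qRQrrR$
  rot[1] = RQrrR$q
  rot[2] = QrrR$qR
  rot[3] = rrR$qRQ
  rot[4] = rR$qRQr
  rot[5] = R$qRQrr
  rot[6] = $qRQrrR
Sorted (with $ < everything):
  sorted[0] = $qRQrrR
  sorted[1] = QrrR$qR
  sorted[2] = R$qRQrr
  sorted[3] = RQrrR$q
  sorted[4] = qRQrrR$
  sorted[5] = rR$qRQr
  sorted[6] = rrR$qRQ
sorted[6] = rrR$qRQ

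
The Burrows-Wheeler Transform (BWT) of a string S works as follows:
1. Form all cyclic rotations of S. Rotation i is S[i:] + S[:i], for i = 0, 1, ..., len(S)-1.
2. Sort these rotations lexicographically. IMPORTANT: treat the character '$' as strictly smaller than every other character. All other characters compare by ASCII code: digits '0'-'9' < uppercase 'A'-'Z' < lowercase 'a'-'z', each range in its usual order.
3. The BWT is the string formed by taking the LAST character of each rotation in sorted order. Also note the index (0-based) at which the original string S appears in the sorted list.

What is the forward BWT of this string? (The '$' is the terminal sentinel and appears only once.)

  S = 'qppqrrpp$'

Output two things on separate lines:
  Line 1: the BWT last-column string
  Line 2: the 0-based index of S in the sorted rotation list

All 9 rotations (rotation i = S[i:]+S[:i]):
  rot[0] = qppqrrpp$
  rot[1] = ppqrrpp$q
  rot[2] = pqrrpp$qp
  rot[3] = qrrpp$qpp
  rot[4] = rrpp$qppq
  rot[5] = rpp$qppqr
  rot[6] = pp$qppqrr
  rot[7] = p$qppqrrp
  rot[8] = $qppqrrpp
Sorted (with $ < everything):
  sorted[0] = $qppqrrpp  (last char: 'p')
  sorted[1] = p$qppqrrp  (last char: 'p')
  sorted[2] = pp$qppqrr  (last char: 'r')
  sorted[3] = ppqrrpp$q  (last char: 'q')
  sorted[4] = pqrrpp$qp  (last char: 'p')
  sorted[5] = qppqrrpp$  (last char: '$')
  sorted[6] = qrrpp$qpp  (last char: 'p')
  sorted[7] = rpp$qppqr  (last char: 'r')
  sorted[8] = rrpp$qppq  (last char: 'q')
Last column: pprqp$prq
Original string S is at sorted index 5

Answer: pprqp$prq
5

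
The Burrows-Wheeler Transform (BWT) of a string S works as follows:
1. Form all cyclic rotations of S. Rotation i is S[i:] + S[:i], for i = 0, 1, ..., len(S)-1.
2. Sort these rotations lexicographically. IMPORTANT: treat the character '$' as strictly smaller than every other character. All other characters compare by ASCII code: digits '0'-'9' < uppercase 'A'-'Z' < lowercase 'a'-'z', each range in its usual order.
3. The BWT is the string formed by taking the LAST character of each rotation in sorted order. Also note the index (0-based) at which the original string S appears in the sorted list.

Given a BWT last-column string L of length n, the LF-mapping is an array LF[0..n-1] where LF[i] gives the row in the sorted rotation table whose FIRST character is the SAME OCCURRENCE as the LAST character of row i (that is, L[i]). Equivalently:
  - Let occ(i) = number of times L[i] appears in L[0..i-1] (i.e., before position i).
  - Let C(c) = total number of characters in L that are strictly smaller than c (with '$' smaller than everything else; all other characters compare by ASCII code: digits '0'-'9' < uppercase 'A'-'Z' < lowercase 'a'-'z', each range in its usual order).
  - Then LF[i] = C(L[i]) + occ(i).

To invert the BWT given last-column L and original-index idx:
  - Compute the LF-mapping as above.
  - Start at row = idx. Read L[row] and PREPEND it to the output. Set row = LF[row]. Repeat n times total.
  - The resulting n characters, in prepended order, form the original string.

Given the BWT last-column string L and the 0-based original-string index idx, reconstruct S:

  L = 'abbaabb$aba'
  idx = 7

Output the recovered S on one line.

Answer: baaababbba$

Derivation:
LF mapping: 1 6 7 2 3 8 9 0 4 10 5
Walk LF starting at row 7, prepending L[row]:
  step 1: row=7, L[7]='$', prepend. Next row=LF[7]=0
  step 2: row=0, L[0]='a', prepend. Next row=LF[0]=1
  step 3: row=1, L[1]='b', prepend. Next row=LF[1]=6
  step 4: row=6, L[6]='b', prepend. Next row=LF[6]=9
  step 5: row=9, L[9]='b', prepend. Next row=LF[9]=10
  step 6: row=10, L[10]='a', prepend. Next row=LF[10]=5
  step 7: row=5, L[5]='b', prepend. Next row=LF[5]=8
  step 8: row=8, L[8]='a', prepend. Next row=LF[8]=4
  step 9: row=4, L[4]='a', prepend. Next row=LF[4]=3
  step 10: row=3, L[3]='a', prepend. Next row=LF[3]=2
  step 11: row=2, L[2]='b', prepend. Next row=LF[2]=7
Reversed output: baaababbba$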